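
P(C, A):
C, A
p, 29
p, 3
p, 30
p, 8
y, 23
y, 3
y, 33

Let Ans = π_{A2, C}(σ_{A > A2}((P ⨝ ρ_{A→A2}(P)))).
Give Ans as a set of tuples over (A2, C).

{(23, y), (29, p), (3, p), (3, y), (8, p)}

ρ[A→A2]: schema becomes (C, A2); tuples unchanged.
Joining P and ρ_{A→A2}(P) on C yields {(p, 29, 29), (p, 29, 3), (p, 29, 30), (p, 29, 8), (p, 3, 29), (p, 3, 3), (p, 3, 30), (p, 3, 8), (p, 30, 29), (p, 30, 3), (p, 30, 30), (p, 30, 8), (p, 8, 29), (p, 8, 3), (p, 8, 30), (p, 8, 8), (y, 23, 23), (y, 23, 3), (y, 23, 33), (y, 3, 23), (y, 3, 3), (y, 3, 33), (y, 33, 23), (y, 33, 3), (y, 33, 33)}.
σ[A > A2]: keep tuples satisfying A > A2 → {(p, 29, 3), (p, 29, 8), (p, 30, 29), (p, 30, 3), (p, 30, 8), (p, 8, 3), (y, 23, 3), (y, 33, 23), (y, 33, 3)}
π[A2, C]: project onto (A2, C) (4 duplicate(s) eliminated) → {(23, y), (29, p), (3, p), (3, y), (8, p)}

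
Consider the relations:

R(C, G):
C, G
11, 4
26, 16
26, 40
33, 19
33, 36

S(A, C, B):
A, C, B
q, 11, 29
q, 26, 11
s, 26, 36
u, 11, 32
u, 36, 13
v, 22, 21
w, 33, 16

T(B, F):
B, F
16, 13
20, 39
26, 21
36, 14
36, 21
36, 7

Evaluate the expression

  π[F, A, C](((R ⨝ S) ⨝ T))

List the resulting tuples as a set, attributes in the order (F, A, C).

Joining R and S on C yields {(11, 4, q, 29), (11, 4, u, 32), (26, 16, q, 11), (26, 16, s, 36), (26, 40, q, 11), (26, 40, s, 36), (33, 19, w, 16), (33, 36, w, 16)}.
Joining (R ⨝ S) and T on B yields {(26, 16, s, 36, 14), (26, 16, s, 36, 21), (26, 16, s, 36, 7), (26, 40, s, 36, 14), (26, 40, s, 36, 21), (26, 40, s, 36, 7), (33, 19, w, 16, 13), (33, 36, w, 16, 13)}.
Keep only column(s) F, A, C (4 duplicate(s) eliminated): {(13, w, 33), (14, s, 26), (21, s, 26), (7, s, 26)}

{(13, w, 33), (14, s, 26), (21, s, 26), (7, s, 26)}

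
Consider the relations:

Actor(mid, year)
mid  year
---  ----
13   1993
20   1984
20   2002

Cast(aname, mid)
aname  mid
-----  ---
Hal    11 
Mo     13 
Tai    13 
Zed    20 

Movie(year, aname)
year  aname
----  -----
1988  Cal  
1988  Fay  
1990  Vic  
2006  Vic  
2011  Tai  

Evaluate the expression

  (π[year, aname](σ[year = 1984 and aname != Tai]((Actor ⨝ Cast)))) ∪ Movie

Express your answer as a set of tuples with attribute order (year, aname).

Joining Actor and Cast on mid yields {(13, 1993, Mo), (13, 1993, Tai), (20, 1984, Zed), (20, 2002, Zed)}.
Selection year = 1984 and aname != Tai: {(20, 1984, Zed)}
Keep only column(s) year, aname: {(1984, Zed)}
Union: {(1984, Zed)} with {(1988, Cal), (1988, Fay), (1990, Vic), (2006, Vic), (2011, Tai)} → {(1984, Zed), (1988, Cal), (1988, Fay), (1990, Vic), (2006, Vic), (2011, Tai)}

{(1984, Zed), (1988, Cal), (1988, Fay), (1990, Vic), (2006, Vic), (2011, Tai)}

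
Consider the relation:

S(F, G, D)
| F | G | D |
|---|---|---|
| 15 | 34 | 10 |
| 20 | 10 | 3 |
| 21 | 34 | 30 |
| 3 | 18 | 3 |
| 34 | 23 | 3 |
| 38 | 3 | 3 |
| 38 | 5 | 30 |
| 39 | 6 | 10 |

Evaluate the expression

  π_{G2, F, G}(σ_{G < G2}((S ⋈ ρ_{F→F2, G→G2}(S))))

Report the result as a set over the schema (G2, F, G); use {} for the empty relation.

{(10, 38, 3), (18, 20, 10), (18, 38, 3), (23, 20, 10), (23, 3, 18), (23, 38, 3), (34, 38, 5), (34, 39, 6)}

ρ[F→F2, G→G2]: schema becomes (F2, G2, D); tuples unchanged.
Natural join on D: {(15, 34, 10, 15, 34), (15, 34, 10, 39, 6), (20, 10, 3, 20, 10), (20, 10, 3, 3, 18), (20, 10, 3, 34, 23), (20, 10, 3, 38, 3), (21, 34, 30, 21, 34), (21, 34, 30, 38, 5), (3, 18, 3, 20, 10), (3, 18, 3, 3, 18), (3, 18, 3, 34, 23), (3, 18, 3, 38, 3), (34, 23, 3, 20, 10), (34, 23, 3, 3, 18), (34, 23, 3, 34, 23), (34, 23, 3, 38, 3), (38, 3, 3, 20, 10), (38, 3, 3, 3, 18), (38, 3, 3, 34, 23), (38, 3, 3, 38, 3), (38, 5, 30, 21, 34), (38, 5, 30, 38, 5), (39, 6, 10, 15, 34), (39, 6, 10, 39, 6)}
Selection G < G2: {(20, 10, 3, 3, 18), (20, 10, 3, 34, 23), (3, 18, 3, 34, 23), (38, 3, 3, 20, 10), (38, 3, 3, 3, 18), (38, 3, 3, 34, 23), (38, 5, 30, 21, 34), (39, 6, 10, 15, 34)}
Keep only column(s) G2, F, G: {(10, 38, 3), (18, 20, 10), (18, 38, 3), (23, 20, 10), (23, 3, 18), (23, 38, 3), (34, 38, 5), (34, 39, 6)}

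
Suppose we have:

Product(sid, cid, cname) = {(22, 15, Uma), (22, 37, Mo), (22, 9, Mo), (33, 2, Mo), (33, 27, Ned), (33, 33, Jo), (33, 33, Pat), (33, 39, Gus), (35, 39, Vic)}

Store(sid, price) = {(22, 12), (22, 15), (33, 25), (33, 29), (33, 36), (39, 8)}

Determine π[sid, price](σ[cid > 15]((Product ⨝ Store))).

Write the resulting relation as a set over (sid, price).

{(22, 12), (22, 15), (33, 25), (33, 29), (33, 36)}

Product ⋈ Store (natural join on sid): {(22, 15, Uma, 12), (22, 15, Uma, 15), (22, 37, Mo, 12), (22, 37, Mo, 15), (22, 9, Mo, 12), (22, 9, Mo, 15), (33, 2, Mo, 25), (33, 2, Mo, 29), (33, 2, Mo, 36), (33, 27, Ned, 25), (33, 27, Ned, 29), (33, 27, Ned, 36), (33, 33, Jo, 25), (33, 33, Jo, 29), (33, 33, Jo, 36), (33, 33, Pat, 25), (33, 33, Pat, 29), (33, 33, Pat, 36), (33, 39, Gus, 25), (33, 39, Gus, 29), (33, 39, Gus, 36)}
σ[cid > 15]: keep tuples satisfying cid > 15 → {(22, 37, Mo, 12), (22, 37, Mo, 15), (33, 27, Ned, 25), (33, 27, Ned, 29), (33, 27, Ned, 36), (33, 33, Jo, 25), (33, 33, Jo, 29), (33, 33, Jo, 36), (33, 33, Pat, 25), (33, 33, Pat, 29), (33, 33, Pat, 36), (33, 39, Gus, 25), (33, 39, Gus, 29), (33, 39, Gus, 36)}
π[sid, price]: project onto (sid, price) (9 duplicate(s) eliminated) → {(22, 12), (22, 15), (33, 25), (33, 29), (33, 36)}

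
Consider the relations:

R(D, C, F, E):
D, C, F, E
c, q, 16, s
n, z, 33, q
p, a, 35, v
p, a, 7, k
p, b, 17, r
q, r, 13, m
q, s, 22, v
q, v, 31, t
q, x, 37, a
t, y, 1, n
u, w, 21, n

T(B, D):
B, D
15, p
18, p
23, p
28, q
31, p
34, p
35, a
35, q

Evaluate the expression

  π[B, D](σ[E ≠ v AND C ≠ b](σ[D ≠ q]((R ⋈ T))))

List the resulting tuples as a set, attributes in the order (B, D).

R ⋈ T (natural join on D): {(p, a, 35, v, 15), (p, a, 35, v, 18), (p, a, 35, v, 23), (p, a, 35, v, 31), (p, a, 35, v, 34), (p, a, 7, k, 15), (p, a, 7, k, 18), (p, a, 7, k, 23), (p, a, 7, k, 31), (p, a, 7, k, 34), (p, b, 17, r, 15), (p, b, 17, r, 18), (p, b, 17, r, 23), (p, b, 17, r, 31), (p, b, 17, r, 34), (q, r, 13, m, 28), (q, r, 13, m, 35), (q, s, 22, v, 28), (q, s, 22, v, 35), (q, v, 31, t, 28), (q, v, 31, t, 35), (q, x, 37, a, 28), (q, x, 37, a, 35)}
Apply σ_{D ≠ q}; surviving tuples: {(p, a, 35, v, 15), (p, a, 35, v, 18), (p, a, 35, v, 23), (p, a, 35, v, 31), (p, a, 35, v, 34), (p, a, 7, k, 15), (p, a, 7, k, 18), (p, a, 7, k, 23), (p, a, 7, k, 31), (p, a, 7, k, 34), (p, b, 17, r, 15), (p, b, 17, r, 18), (p, b, 17, r, 23), (p, b, 17, r, 31), (p, b, 17, r, 34)}
Apply σ_{E ≠ v AND C ≠ b}; surviving tuples: {(p, a, 7, k, 15), (p, a, 7, k, 18), (p, a, 7, k, 23), (p, a, 7, k, 31), (p, a, 7, k, 34)}
π[B, D]: project onto (B, D) → {(15, p), (18, p), (23, p), (31, p), (34, p)}

{(15, p), (18, p), (23, p), (31, p), (34, p)}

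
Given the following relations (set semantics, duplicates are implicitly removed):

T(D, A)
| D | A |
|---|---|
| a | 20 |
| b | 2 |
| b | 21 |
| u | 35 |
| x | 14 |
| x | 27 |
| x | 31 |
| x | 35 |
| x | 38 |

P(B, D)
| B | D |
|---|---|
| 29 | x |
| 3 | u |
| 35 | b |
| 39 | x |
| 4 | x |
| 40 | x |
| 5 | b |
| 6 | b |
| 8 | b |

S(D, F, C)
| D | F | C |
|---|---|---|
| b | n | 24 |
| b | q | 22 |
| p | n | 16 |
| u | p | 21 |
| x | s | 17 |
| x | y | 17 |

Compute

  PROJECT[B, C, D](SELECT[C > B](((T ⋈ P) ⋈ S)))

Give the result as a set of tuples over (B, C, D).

{(3, 21, u), (4, 17, x), (5, 22, b), (5, 24, b), (6, 22, b), (6, 24, b), (8, 22, b), (8, 24, b)}

Natural join on D: {(b, 2, 35), (b, 2, 5), (b, 2, 6), (b, 2, 8), (b, 21, 35), (b, 21, 5), (b, 21, 6), (b, 21, 8), (u, 35, 3), (x, 14, 29), (x, 14, 39), (x, 14, 4), (x, 14, 40), (x, 27, 29), (x, 27, 39), (x, 27, 4), (x, 27, 40), (x, 31, 29), (x, 31, 39), (x, 31, 4), (x, 31, 40), (x, 35, 29), (x, 35, 39), (x, 35, 4), (x, 35, 40), (x, 38, 29), (x, 38, 39), (x, 38, 4), (x, 38, 40)}
Natural join on D: {(b, 2, 35, n, 24), (b, 2, 35, q, 22), (b, 2, 5, n, 24), (b, 2, 5, q, 22), (b, 2, 6, n, 24), (b, 2, 6, q, 22), (b, 2, 8, n, 24), (b, 2, 8, q, 22), (b, 21, 35, n, 24), (b, 21, 35, q, 22), (b, 21, 5, n, 24), (b, 21, 5, q, 22), (b, 21, 6, n, 24), (b, 21, 6, q, 22), (b, 21, 8, n, 24), (b, 21, 8, q, 22), (u, 35, 3, p, 21), (x, 14, 29, s, 17), (x, 14, 29, y, 17), (x, 14, 39, s, 17), (x, 14, 39, y, 17), (x, 14, 4, s, 17), (x, 14, 4, y, 17), (x, 14, 40, s, 17), (x, 14, 40, y, 17), (x, 27, 29, s, 17), (x, 27, 29, y, 17), (x, 27, 39, s, 17), (x, 27, 39, y, 17), (x, 27, 4, s, 17), (x, 27, 4, y, 17), (x, 27, 40, s, 17), (x, 27, 40, y, 17), (x, 31, 29, s, 17), (x, 31, 29, y, 17), (x, 31, 39, s, 17), (x, 31, 39, y, 17), (x, 31, 4, s, 17), (x, 31, 4, y, 17), (x, 31, 40, s, 17), (x, 31, 40, y, 17), (x, 35, 29, s, 17), (x, 35, 29, y, 17), (x, 35, 39, s, 17), (x, 35, 39, y, 17), (x, 35, 4, s, 17), (x, 35, 4, y, 17), (x, 35, 40, s, 17), (x, 35, 40, y, 17), (x, 38, 29, s, 17), (x, 38, 29, y, 17), (x, 38, 39, s, 17), (x, 38, 39, y, 17), (x, 38, 4, s, 17), (x, 38, 4, y, 17), (x, 38, 40, s, 17), (x, 38, 40, y, 17)}
σ[C > B]: keep tuples satisfying C > B → {(b, 2, 5, n, 24), (b, 2, 5, q, 22), (b, 2, 6, n, 24), (b, 2, 6, q, 22), (b, 2, 8, n, 24), (b, 2, 8, q, 22), (b, 21, 5, n, 24), (b, 21, 5, q, 22), (b, 21, 6, n, 24), (b, 21, 6, q, 22), (b, 21, 8, n, 24), (b, 21, 8, q, 22), (u, 35, 3, p, 21), (x, 14, 4, s, 17), (x, 14, 4, y, 17), (x, 27, 4, s, 17), (x, 27, 4, y, 17), (x, 31, 4, s, 17), (x, 31, 4, y, 17), (x, 35, 4, s, 17), (x, 35, 4, y, 17), (x, 38, 4, s, 17), (x, 38, 4, y, 17)}
Keep only column(s) B, C, D (15 duplicate(s) eliminated): {(3, 21, u), (4, 17, x), (5, 22, b), (5, 24, b), (6, 22, b), (6, 24, b), (8, 22, b), (8, 24, b)}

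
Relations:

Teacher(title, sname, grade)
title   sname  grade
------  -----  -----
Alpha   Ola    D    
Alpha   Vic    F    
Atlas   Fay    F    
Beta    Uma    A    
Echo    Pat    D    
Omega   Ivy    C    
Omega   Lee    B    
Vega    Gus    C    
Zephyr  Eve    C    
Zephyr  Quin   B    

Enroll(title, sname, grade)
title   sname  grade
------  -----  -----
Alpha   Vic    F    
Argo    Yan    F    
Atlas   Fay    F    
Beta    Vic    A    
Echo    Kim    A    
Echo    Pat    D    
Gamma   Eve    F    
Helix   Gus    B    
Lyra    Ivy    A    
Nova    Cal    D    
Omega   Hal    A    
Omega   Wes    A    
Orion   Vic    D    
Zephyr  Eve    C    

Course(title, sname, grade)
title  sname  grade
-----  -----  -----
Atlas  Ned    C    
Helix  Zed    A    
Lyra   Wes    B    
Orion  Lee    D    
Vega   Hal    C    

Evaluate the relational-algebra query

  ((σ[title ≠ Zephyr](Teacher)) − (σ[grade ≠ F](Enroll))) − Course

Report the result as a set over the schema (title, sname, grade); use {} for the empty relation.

{(Alpha, Ola, D), (Alpha, Vic, F), (Atlas, Fay, F), (Beta, Uma, A), (Omega, Ivy, C), (Omega, Lee, B), (Vega, Gus, C)}

Apply σ_{title ≠ Zephyr}; surviving tuples: {(Alpha, Ola, D), (Alpha, Vic, F), (Atlas, Fay, F), (Beta, Uma, A), (Echo, Pat, D), (Omega, Ivy, C), (Omega, Lee, B), (Vega, Gus, C)}
Apply σ_{grade ≠ F}; surviving tuples: {(Beta, Vic, A), (Echo, Kim, A), (Echo, Pat, D), (Helix, Gus, B), (Lyra, Ivy, A), (Nova, Cal, D), (Omega, Hal, A), (Omega, Wes, A), (Orion, Vic, D), (Zephyr, Eve, C)}
Taking the difference: {(Alpha, Ola, D), (Alpha, Vic, F), (Atlas, Fay, F), (Beta, Uma, A), (Omega, Ivy, C), (Omega, Lee, B), (Vega, Gus, C)}
Taking the difference: {(Alpha, Ola, D), (Alpha, Vic, F), (Atlas, Fay, F), (Beta, Uma, A), (Omega, Ivy, C), (Omega, Lee, B), (Vega, Gus, C)}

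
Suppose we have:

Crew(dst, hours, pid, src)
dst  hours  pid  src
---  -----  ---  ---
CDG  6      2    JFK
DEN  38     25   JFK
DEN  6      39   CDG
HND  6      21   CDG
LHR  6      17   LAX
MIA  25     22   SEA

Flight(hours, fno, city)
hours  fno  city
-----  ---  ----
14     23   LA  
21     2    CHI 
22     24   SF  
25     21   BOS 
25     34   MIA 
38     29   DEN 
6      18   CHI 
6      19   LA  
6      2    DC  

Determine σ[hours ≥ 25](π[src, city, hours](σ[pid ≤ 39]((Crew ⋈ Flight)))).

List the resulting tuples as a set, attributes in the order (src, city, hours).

{(JFK, DEN, 38), (SEA, BOS, 25), (SEA, MIA, 25)}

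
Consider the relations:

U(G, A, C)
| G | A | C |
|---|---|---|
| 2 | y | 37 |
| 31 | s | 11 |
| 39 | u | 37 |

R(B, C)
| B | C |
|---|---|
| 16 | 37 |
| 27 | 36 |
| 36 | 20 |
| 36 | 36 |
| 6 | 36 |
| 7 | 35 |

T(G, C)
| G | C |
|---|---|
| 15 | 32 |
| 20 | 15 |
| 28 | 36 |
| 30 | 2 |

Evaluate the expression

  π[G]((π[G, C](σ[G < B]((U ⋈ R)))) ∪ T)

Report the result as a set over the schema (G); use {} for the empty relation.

{15, 2, 20, 28, 30}

U ⋈ R (natural join on C): {(2, y, 37, 16), (39, u, 37, 16)}
σ[G < B]: keep tuples satisfying G < B → {(2, y, 37, 16)}
π_{G, C} gives {(2, 37)}.
Set union of the two operands is {(15, 32), (2, 37), (20, 15), (28, 36), (30, 2)}.
π_{G} gives {15, 2, 20, 28, 30}.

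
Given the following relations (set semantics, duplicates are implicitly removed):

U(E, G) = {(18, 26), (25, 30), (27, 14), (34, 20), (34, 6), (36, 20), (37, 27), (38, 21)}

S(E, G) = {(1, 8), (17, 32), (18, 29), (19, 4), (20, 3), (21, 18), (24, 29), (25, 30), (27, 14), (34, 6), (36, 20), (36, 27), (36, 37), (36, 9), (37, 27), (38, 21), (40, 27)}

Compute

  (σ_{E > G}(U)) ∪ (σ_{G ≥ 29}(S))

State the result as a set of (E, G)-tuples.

Selection E > G: {(27, 14), (34, 20), (34, 6), (36, 20), (37, 27), (38, 21)}
Selection G ≥ 29: {(17, 32), (18, 29), (24, 29), (25, 30), (36, 37)}
Taking the union: {(17, 32), (18, 29), (24, 29), (25, 30), (27, 14), (34, 20), (34, 6), (36, 20), (36, 37), (37, 27), (38, 21)}

{(17, 32), (18, 29), (24, 29), (25, 30), (27, 14), (34, 20), (34, 6), (36, 20), (36, 37), (37, 27), (38, 21)}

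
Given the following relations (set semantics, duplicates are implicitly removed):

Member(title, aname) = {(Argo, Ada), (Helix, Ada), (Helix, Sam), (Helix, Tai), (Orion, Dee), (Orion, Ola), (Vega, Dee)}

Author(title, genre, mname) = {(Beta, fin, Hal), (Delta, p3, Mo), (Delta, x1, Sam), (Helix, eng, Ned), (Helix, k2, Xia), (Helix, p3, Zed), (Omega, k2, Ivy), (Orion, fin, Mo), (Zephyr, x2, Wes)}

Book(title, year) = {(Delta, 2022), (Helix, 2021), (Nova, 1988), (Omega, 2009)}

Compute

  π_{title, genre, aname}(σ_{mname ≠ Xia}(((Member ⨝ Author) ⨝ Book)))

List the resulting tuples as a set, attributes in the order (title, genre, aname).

Joining Member and Author on title yields {(Helix, Ada, eng, Ned), (Helix, Ada, k2, Xia), (Helix, Ada, p3, Zed), (Helix, Sam, eng, Ned), (Helix, Sam, k2, Xia), (Helix, Sam, p3, Zed), (Helix, Tai, eng, Ned), (Helix, Tai, k2, Xia), (Helix, Tai, p3, Zed), (Orion, Dee, fin, Mo), (Orion, Ola, fin, Mo)}.
Joining (Member ⨝ Author) and Book on title yields {(Helix, Ada, eng, Ned, 2021), (Helix, Ada, k2, Xia, 2021), (Helix, Ada, p3, Zed, 2021), (Helix, Sam, eng, Ned, 2021), (Helix, Sam, k2, Xia, 2021), (Helix, Sam, p3, Zed, 2021), (Helix, Tai, eng, Ned, 2021), (Helix, Tai, k2, Xia, 2021), (Helix, Tai, p3, Zed, 2021)}.
Apply σ_{mname ≠ Xia}; surviving tuples: {(Helix, Ada, eng, Ned, 2021), (Helix, Ada, p3, Zed, 2021), (Helix, Sam, eng, Ned, 2021), (Helix, Sam, p3, Zed, 2021), (Helix, Tai, eng, Ned, 2021), (Helix, Tai, p3, Zed, 2021)}
π_{title, genre, aname} gives {(Helix, eng, Ada), (Helix, eng, Sam), (Helix, eng, Tai), (Helix, p3, Ada), (Helix, p3, Sam), (Helix, p3, Tai)}.

{(Helix, eng, Ada), (Helix, eng, Sam), (Helix, eng, Tai), (Helix, p3, Ada), (Helix, p3, Sam), (Helix, p3, Tai)}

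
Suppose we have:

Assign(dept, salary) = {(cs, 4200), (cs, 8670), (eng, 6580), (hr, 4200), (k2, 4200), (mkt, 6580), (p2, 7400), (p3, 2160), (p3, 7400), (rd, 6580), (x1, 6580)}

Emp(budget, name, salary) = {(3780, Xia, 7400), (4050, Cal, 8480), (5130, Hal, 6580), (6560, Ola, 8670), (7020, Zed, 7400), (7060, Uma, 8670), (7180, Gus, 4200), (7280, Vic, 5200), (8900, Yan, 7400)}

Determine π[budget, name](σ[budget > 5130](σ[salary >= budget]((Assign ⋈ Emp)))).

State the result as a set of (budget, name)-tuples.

{(6560, Ola), (7020, Zed), (7060, Uma)}

Joining Assign and Emp on salary yields {(cs, 4200, 7180, Gus), (cs, 8670, 6560, Ola), (cs, 8670, 7060, Uma), (eng, 6580, 5130, Hal), (hr, 4200, 7180, Gus), (k2, 4200, 7180, Gus), (mkt, 6580, 5130, Hal), (p2, 7400, 3780, Xia), (p2, 7400, 7020, Zed), (p2, 7400, 8900, Yan), (p3, 7400, 3780, Xia), (p3, 7400, 7020, Zed), (p3, 7400, 8900, Yan), (rd, 6580, 5130, Hal), (x1, 6580, 5130, Hal)}.
σ[salary >= budget]: keep tuples satisfying salary >= budget → {(cs, 8670, 6560, Ola), (cs, 8670, 7060, Uma), (eng, 6580, 5130, Hal), (mkt, 6580, 5130, Hal), (p2, 7400, 3780, Xia), (p2, 7400, 7020, Zed), (p3, 7400, 3780, Xia), (p3, 7400, 7020, Zed), (rd, 6580, 5130, Hal), (x1, 6580, 5130, Hal)}
σ[budget > 5130]: keep tuples satisfying budget > 5130 → {(cs, 8670, 6560, Ola), (cs, 8670, 7060, Uma), (p2, 7400, 7020, Zed), (p3, 7400, 7020, Zed)}
π_{budget, name} gives {(6560, Ola), (7020, Zed), (7060, Uma)} (1 duplicate(s) eliminated).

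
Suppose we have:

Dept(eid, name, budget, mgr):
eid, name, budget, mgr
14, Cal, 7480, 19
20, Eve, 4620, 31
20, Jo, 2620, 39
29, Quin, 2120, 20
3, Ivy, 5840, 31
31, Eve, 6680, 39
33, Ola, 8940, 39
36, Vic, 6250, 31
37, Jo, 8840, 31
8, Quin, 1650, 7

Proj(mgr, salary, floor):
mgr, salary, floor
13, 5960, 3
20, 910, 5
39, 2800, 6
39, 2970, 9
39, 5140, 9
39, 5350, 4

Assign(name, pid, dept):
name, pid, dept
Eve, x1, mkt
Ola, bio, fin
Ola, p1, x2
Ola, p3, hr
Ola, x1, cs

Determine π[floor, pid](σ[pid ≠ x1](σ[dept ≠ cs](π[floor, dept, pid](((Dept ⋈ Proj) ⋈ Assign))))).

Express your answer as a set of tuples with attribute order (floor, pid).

Dept ⋈ Proj (natural join on mgr): {(20, Jo, 2620, 39, 2800, 6), (20, Jo, 2620, 39, 2970, 9), (20, Jo, 2620, 39, 5140, 9), (20, Jo, 2620, 39, 5350, 4), (29, Quin, 2120, 20, 910, 5), (31, Eve, 6680, 39, 2800, 6), (31, Eve, 6680, 39, 2970, 9), (31, Eve, 6680, 39, 5140, 9), (31, Eve, 6680, 39, 5350, 4), (33, Ola, 8940, 39, 2800, 6), (33, Ola, 8940, 39, 2970, 9), (33, Ola, 8940, 39, 5140, 9), (33, Ola, 8940, 39, 5350, 4)}
(Dept ⋈ Proj) ⋈ Assign (natural join on name): {(31, Eve, 6680, 39, 2800, 6, x1, mkt), (31, Eve, 6680, 39, 2970, 9, x1, mkt), (31, Eve, 6680, 39, 5140, 9, x1, mkt), (31, Eve, 6680, 39, 5350, 4, x1, mkt), (33, Ola, 8940, 39, 2800, 6, bio, fin), (33, Ola, 8940, 39, 2800, 6, p1, x2), (33, Ola, 8940, 39, 2800, 6, p3, hr), (33, Ola, 8940, 39, 2800, 6, x1, cs), (33, Ola, 8940, 39, 2970, 9, bio, fin), (33, Ola, 8940, 39, 2970, 9, p1, x2), (33, Ola, 8940, 39, 2970, 9, p3, hr), (33, Ola, 8940, 39, 2970, 9, x1, cs), (33, Ola, 8940, 39, 5140, 9, bio, fin), (33, Ola, 8940, 39, 5140, 9, p1, x2), (33, Ola, 8940, 39, 5140, 9, p3, hr), (33, Ola, 8940, 39, 5140, 9, x1, cs), (33, Ola, 8940, 39, 5350, 4, bio, fin), (33, Ola, 8940, 39, 5350, 4, p1, x2), (33, Ola, 8940, 39, 5350, 4, p3, hr), (33, Ola, 8940, 39, 5350, 4, x1, cs)}
π[floor, dept, pid]: project onto (floor, dept, pid) (5 duplicate(s) eliminated) → {(4, cs, x1), (4, fin, bio), (4, hr, p3), (4, mkt, x1), (4, x2, p1), (6, cs, x1), (6, fin, bio), (6, hr, p3), (6, mkt, x1), (6, x2, p1), (9, cs, x1), (9, fin, bio), (9, hr, p3), (9, mkt, x1), (9, x2, p1)}
Filtering on dept ≠ cs leaves {(4, fin, bio), (4, hr, p3), (4, mkt, x1), (4, x2, p1), (6, fin, bio), (6, hr, p3), (6, mkt, x1), (6, x2, p1), (9, fin, bio), (9, hr, p3), (9, mkt, x1), (9, x2, p1)}.
Filtering on pid ≠ x1 leaves {(4, fin, bio), (4, hr, p3), (4, x2, p1), (6, fin, bio), (6, hr, p3), (6, x2, p1), (9, fin, bio), (9, hr, p3), (9, x2, p1)}.
π[floor, pid]: project onto (floor, pid) → {(4, bio), (4, p1), (4, p3), (6, bio), (6, p1), (6, p3), (9, bio), (9, p1), (9, p3)}

{(4, bio), (4, p1), (4, p3), (6, bio), (6, p1), (6, p3), (9, bio), (9, p1), (9, p3)}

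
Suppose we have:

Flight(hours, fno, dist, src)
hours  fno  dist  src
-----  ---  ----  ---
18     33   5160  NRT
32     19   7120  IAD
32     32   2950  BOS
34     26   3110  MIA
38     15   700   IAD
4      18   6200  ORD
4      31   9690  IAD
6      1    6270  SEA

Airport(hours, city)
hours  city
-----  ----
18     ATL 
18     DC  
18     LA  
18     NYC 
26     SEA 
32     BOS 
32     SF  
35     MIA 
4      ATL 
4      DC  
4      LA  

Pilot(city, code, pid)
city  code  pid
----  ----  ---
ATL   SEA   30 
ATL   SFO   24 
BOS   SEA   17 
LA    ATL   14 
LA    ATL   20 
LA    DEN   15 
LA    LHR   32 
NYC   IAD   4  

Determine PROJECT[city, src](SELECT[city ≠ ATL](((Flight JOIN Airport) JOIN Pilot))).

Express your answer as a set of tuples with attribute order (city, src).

Joining Flight and Airport on hours yields {(18, 33, 5160, NRT, ATL), (18, 33, 5160, NRT, DC), (18, 33, 5160, NRT, LA), (18, 33, 5160, NRT, NYC), (32, 19, 7120, IAD, BOS), (32, 19, 7120, IAD, SF), (32, 32, 2950, BOS, BOS), (32, 32, 2950, BOS, SF), (4, 18, 6200, ORD, ATL), (4, 18, 6200, ORD, DC), (4, 18, 6200, ORD, LA), (4, 31, 9690, IAD, ATL), (4, 31, 9690, IAD, DC), (4, 31, 9690, IAD, LA)}.
Joining (Flight JOIN Airport) and Pilot on city yields {(18, 33, 5160, NRT, ATL, SEA, 30), (18, 33, 5160, NRT, ATL, SFO, 24), (18, 33, 5160, NRT, LA, ATL, 14), (18, 33, 5160, NRT, LA, ATL, 20), (18, 33, 5160, NRT, LA, DEN, 15), (18, 33, 5160, NRT, LA, LHR, 32), (18, 33, 5160, NRT, NYC, IAD, 4), (32, 19, 7120, IAD, BOS, SEA, 17), (32, 32, 2950, BOS, BOS, SEA, 17), (4, 18, 6200, ORD, ATL, SEA, 30), (4, 18, 6200, ORD, ATL, SFO, 24), (4, 18, 6200, ORD, LA, ATL, 14), (4, 18, 6200, ORD, LA, ATL, 20), (4, 18, 6200, ORD, LA, DEN, 15), (4, 18, 6200, ORD, LA, LHR, 32), (4, 31, 9690, IAD, ATL, SEA, 30), (4, 31, 9690, IAD, ATL, SFO, 24), (4, 31, 9690, IAD, LA, ATL, 14), (4, 31, 9690, IAD, LA, ATL, 20), (4, 31, 9690, IAD, LA, DEN, 15), (4, 31, 9690, IAD, LA, LHR, 32)}.
Selection city ≠ ATL: {(18, 33, 5160, NRT, LA, ATL, 14), (18, 33, 5160, NRT, LA, ATL, 20), (18, 33, 5160, NRT, LA, DEN, 15), (18, 33, 5160, NRT, LA, LHR, 32), (18, 33, 5160, NRT, NYC, IAD, 4), (32, 19, 7120, IAD, BOS, SEA, 17), (32, 32, 2950, BOS, BOS, SEA, 17), (4, 18, 6200, ORD, LA, ATL, 14), (4, 18, 6200, ORD, LA, ATL, 20), (4, 18, 6200, ORD, LA, DEN, 15), (4, 18, 6200, ORD, LA, LHR, 32), (4, 31, 9690, IAD, LA, ATL, 14), (4, 31, 9690, IAD, LA, ATL, 20), (4, 31, 9690, IAD, LA, DEN, 15), (4, 31, 9690, IAD, LA, LHR, 32)}
π[city, src]: project onto (city, src) (9 duplicate(s) eliminated) → {(BOS, BOS), (BOS, IAD), (LA, IAD), (LA, NRT), (LA, ORD), (NYC, NRT)}

{(BOS, BOS), (BOS, IAD), (LA, IAD), (LA, NRT), (LA, ORD), (NYC, NRT)}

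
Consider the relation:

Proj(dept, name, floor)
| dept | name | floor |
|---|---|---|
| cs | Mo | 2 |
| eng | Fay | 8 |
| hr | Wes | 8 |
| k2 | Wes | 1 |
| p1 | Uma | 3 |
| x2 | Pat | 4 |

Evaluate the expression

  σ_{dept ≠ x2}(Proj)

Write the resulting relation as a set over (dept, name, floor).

{(cs, Mo, 2), (eng, Fay, 8), (hr, Wes, 8), (k2, Wes, 1), (p1, Uma, 3)}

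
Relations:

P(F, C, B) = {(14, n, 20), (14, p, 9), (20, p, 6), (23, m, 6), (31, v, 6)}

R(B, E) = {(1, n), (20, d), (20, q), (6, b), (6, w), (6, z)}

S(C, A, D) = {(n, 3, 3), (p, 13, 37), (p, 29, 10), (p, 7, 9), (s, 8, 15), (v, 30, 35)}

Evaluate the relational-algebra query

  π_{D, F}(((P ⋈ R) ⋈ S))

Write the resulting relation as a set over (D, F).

P ⋈ R (natural join on B): {(14, n, 20, d), (14, n, 20, q), (20, p, 6, b), (20, p, 6, w), (20, p, 6, z), (23, m, 6, b), (23, m, 6, w), (23, m, 6, z), (31, v, 6, b), (31, v, 6, w), (31, v, 6, z)}
(P ⋈ R) ⋈ S (natural join on C): {(14, n, 20, d, 3, 3), (14, n, 20, q, 3, 3), (20, p, 6, b, 13, 37), (20, p, 6, b, 29, 10), (20, p, 6, b, 7, 9), (20, p, 6, w, 13, 37), (20, p, 6, w, 29, 10), (20, p, 6, w, 7, 9), (20, p, 6, z, 13, 37), (20, p, 6, z, 29, 10), (20, p, 6, z, 7, 9), (31, v, 6, b, 30, 35), (31, v, 6, w, 30, 35), (31, v, 6, z, 30, 35)}
π_{D, F} gives {(10, 20), (3, 14), (35, 31), (37, 20), (9, 20)} (9 duplicate(s) eliminated).

{(10, 20), (3, 14), (35, 31), (37, 20), (9, 20)}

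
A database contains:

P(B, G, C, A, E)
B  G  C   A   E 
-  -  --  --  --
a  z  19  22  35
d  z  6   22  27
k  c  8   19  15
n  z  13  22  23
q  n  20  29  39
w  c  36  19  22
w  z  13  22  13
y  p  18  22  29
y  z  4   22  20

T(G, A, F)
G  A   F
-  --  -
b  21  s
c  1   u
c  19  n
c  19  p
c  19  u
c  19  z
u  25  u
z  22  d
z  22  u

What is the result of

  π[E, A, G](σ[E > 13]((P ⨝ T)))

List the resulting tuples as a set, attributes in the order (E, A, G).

P ⋈ T (natural join on G, A): {(a, z, 19, 22, 35, d), (a, z, 19, 22, 35, u), (d, z, 6, 22, 27, d), (d, z, 6, 22, 27, u), (k, c, 8, 19, 15, n), (k, c, 8, 19, 15, p), (k, c, 8, 19, 15, u), (k, c, 8, 19, 15, z), (n, z, 13, 22, 23, d), (n, z, 13, 22, 23, u), (w, c, 36, 19, 22, n), (w, c, 36, 19, 22, p), (w, c, 36, 19, 22, u), (w, c, 36, 19, 22, z), (w, z, 13, 22, 13, d), (w, z, 13, 22, 13, u), (y, z, 4, 22, 20, d), (y, z, 4, 22, 20, u)}
Filtering on E > 13 leaves {(a, z, 19, 22, 35, d), (a, z, 19, 22, 35, u), (d, z, 6, 22, 27, d), (d, z, 6, 22, 27, u), (k, c, 8, 19, 15, n), (k, c, 8, 19, 15, p), (k, c, 8, 19, 15, u), (k, c, 8, 19, 15, z), (n, z, 13, 22, 23, d), (n, z, 13, 22, 23, u), (w, c, 36, 19, 22, n), (w, c, 36, 19, 22, p), (w, c, 36, 19, 22, u), (w, c, 36, 19, 22, z), (y, z, 4, 22, 20, d), (y, z, 4, 22, 20, u)}.
Keep only column(s) E, A, G (10 duplicate(s) eliminated): {(15, 19, c), (20, 22, z), (22, 19, c), (23, 22, z), (27, 22, z), (35, 22, z)}

{(15, 19, c), (20, 22, z), (22, 19, c), (23, 22, z), (27, 22, z), (35, 22, z)}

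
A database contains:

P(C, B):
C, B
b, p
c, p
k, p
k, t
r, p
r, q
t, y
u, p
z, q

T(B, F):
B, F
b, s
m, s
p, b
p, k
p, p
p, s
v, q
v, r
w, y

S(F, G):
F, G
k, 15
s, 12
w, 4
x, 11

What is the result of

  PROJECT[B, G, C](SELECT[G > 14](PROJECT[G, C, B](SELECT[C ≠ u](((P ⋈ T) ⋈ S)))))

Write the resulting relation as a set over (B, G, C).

Natural join on B: {(b, p, b), (b, p, k), (b, p, p), (b, p, s), (c, p, b), (c, p, k), (c, p, p), (c, p, s), (k, p, b), (k, p, k), (k, p, p), (k, p, s), (r, p, b), (r, p, k), (r, p, p), (r, p, s), (u, p, b), (u, p, k), (u, p, p), (u, p, s)}
Natural join on F: {(b, p, k, 15), (b, p, s, 12), (c, p, k, 15), (c, p, s, 12), (k, p, k, 15), (k, p, s, 12), (r, p, k, 15), (r, p, s, 12), (u, p, k, 15), (u, p, s, 12)}
Selection C ≠ u: {(b, p, k, 15), (b, p, s, 12), (c, p, k, 15), (c, p, s, 12), (k, p, k, 15), (k, p, s, 12), (r, p, k, 15), (r, p, s, 12)}
π_{G, C, B} gives {(12, b, p), (12, c, p), (12, k, p), (12, r, p), (15, b, p), (15, c, p), (15, k, p), (15, r, p)}.
Selection G > 14: {(15, b, p), (15, c, p), (15, k, p), (15, r, p)}
π_{B, G, C} gives {(p, 15, b), (p, 15, c), (p, 15, k), (p, 15, r)}.

{(p, 15, b), (p, 15, c), (p, 15, k), (p, 15, r)}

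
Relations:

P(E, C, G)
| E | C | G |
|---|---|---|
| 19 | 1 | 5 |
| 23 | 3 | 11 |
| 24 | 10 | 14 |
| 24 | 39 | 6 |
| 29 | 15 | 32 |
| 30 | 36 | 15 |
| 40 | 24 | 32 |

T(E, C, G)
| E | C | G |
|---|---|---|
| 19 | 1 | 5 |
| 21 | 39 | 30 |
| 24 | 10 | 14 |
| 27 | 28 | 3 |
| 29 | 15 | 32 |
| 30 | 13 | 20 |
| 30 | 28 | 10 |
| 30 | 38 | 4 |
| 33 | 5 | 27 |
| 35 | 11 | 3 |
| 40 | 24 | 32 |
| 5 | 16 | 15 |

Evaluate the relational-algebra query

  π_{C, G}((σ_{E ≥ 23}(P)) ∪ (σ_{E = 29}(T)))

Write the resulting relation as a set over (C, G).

{(10, 14), (15, 32), (24, 32), (3, 11), (36, 15), (39, 6)}

σ[E ≥ 23]: keep tuples satisfying E ≥ 23 → {(23, 3, 11), (24, 10, 14), (24, 39, 6), (29, 15, 32), (30, 36, 15), (40, 24, 32)}
σ[E = 29]: keep tuples satisfying E = 29 → {(29, 15, 32)}
Union: {(23, 3, 11), (24, 10, 14), (24, 39, 6), (29, 15, 32), (30, 36, 15), (40, 24, 32)} with {(29, 15, 32)} → {(23, 3, 11), (24, 10, 14), (24, 39, 6), (29, 15, 32), (30, 36, 15), (40, 24, 32)}
Keep only column(s) C, G: {(10, 14), (15, 32), (24, 32), (3, 11), (36, 15), (39, 6)}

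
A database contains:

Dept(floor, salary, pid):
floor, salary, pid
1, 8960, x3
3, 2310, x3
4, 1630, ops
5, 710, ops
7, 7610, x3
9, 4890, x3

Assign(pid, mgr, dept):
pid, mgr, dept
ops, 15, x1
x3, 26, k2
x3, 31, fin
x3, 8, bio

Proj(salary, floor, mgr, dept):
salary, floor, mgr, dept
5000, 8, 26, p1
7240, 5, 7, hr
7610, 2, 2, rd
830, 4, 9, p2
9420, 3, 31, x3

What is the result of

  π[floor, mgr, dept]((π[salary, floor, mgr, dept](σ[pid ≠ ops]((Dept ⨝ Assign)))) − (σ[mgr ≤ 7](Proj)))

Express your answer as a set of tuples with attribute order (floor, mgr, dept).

{(1, 26, k2), (1, 31, fin), (1, 8, bio), (3, 26, k2), (3, 31, fin), (3, 8, bio), (7, 26, k2), (7, 31, fin), (7, 8, bio), (9, 26, k2), (9, 31, fin), (9, 8, bio)}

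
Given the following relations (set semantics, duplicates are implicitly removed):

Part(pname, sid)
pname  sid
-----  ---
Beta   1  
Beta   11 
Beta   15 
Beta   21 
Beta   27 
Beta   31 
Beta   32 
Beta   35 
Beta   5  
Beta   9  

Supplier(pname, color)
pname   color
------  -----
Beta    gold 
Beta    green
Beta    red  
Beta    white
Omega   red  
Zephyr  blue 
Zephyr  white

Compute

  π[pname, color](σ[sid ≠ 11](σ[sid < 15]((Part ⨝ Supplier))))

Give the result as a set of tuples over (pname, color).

Natural join on pname: {(Beta, 1, gold), (Beta, 1, green), (Beta, 1, red), (Beta, 1, white), (Beta, 11, gold), (Beta, 11, green), (Beta, 11, red), (Beta, 11, white), (Beta, 15, gold), (Beta, 15, green), (Beta, 15, red), (Beta, 15, white), (Beta, 21, gold), (Beta, 21, green), (Beta, 21, red), (Beta, 21, white), (Beta, 27, gold), (Beta, 27, green), (Beta, 27, red), (Beta, 27, white), (Beta, 31, gold), (Beta, 31, green), (Beta, 31, red), (Beta, 31, white), (Beta, 32, gold), (Beta, 32, green), (Beta, 32, red), (Beta, 32, white), (Beta, 35, gold), (Beta, 35, green), (Beta, 35, red), (Beta, 35, white), (Beta, 5, gold), (Beta, 5, green), (Beta, 5, red), (Beta, 5, white), (Beta, 9, gold), (Beta, 9, green), (Beta, 9, red), (Beta, 9, white)}
Selection sid < 15: {(Beta, 1, gold), (Beta, 1, green), (Beta, 1, red), (Beta, 1, white), (Beta, 11, gold), (Beta, 11, green), (Beta, 11, red), (Beta, 11, white), (Beta, 5, gold), (Beta, 5, green), (Beta, 5, red), (Beta, 5, white), (Beta, 9, gold), (Beta, 9, green), (Beta, 9, red), (Beta, 9, white)}
Selection sid ≠ 11: {(Beta, 1, gold), (Beta, 1, green), (Beta, 1, red), (Beta, 1, white), (Beta, 5, gold), (Beta, 5, green), (Beta, 5, red), (Beta, 5, white), (Beta, 9, gold), (Beta, 9, green), (Beta, 9, red), (Beta, 9, white)}
Keep only column(s) pname, color (8 duplicate(s) eliminated): {(Beta, gold), (Beta, green), (Beta, red), (Beta, white)}

{(Beta, gold), (Beta, green), (Beta, red), (Beta, white)}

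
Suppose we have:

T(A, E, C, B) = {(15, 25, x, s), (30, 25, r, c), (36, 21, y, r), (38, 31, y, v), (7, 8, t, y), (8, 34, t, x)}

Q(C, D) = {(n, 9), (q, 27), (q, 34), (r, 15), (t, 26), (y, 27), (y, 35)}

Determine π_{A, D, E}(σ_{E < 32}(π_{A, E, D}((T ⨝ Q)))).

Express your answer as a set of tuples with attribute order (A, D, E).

T ⋈ Q (natural join on C): {(30, 25, r, c, 15), (36, 21, y, r, 27), (36, 21, y, r, 35), (38, 31, y, v, 27), (38, 31, y, v, 35), (7, 8, t, y, 26), (8, 34, t, x, 26)}
π[A, E, D]: project onto (A, E, D) → {(30, 25, 15), (36, 21, 27), (36, 21, 35), (38, 31, 27), (38, 31, 35), (7, 8, 26), (8, 34, 26)}
Filtering on E < 32 leaves {(30, 25, 15), (36, 21, 27), (36, 21, 35), (38, 31, 27), (38, 31, 35), (7, 8, 26)}.
π[A, D, E]: project onto (A, D, E) → {(30, 15, 25), (36, 27, 21), (36, 35, 21), (38, 27, 31), (38, 35, 31), (7, 26, 8)}

{(30, 15, 25), (36, 27, 21), (36, 35, 21), (38, 27, 31), (38, 35, 31), (7, 26, 8)}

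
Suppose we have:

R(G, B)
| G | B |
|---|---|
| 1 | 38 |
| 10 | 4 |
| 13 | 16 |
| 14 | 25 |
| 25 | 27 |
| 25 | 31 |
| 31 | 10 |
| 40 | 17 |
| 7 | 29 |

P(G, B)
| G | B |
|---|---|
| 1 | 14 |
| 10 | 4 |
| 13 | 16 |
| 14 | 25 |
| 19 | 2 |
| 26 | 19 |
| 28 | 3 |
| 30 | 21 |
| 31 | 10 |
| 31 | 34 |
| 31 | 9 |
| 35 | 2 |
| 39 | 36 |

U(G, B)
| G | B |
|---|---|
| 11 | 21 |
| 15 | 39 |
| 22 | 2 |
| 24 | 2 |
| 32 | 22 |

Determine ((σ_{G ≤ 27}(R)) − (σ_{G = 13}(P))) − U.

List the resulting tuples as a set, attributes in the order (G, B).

{(1, 38), (10, 4), (14, 25), (25, 27), (25, 31), (7, 29)}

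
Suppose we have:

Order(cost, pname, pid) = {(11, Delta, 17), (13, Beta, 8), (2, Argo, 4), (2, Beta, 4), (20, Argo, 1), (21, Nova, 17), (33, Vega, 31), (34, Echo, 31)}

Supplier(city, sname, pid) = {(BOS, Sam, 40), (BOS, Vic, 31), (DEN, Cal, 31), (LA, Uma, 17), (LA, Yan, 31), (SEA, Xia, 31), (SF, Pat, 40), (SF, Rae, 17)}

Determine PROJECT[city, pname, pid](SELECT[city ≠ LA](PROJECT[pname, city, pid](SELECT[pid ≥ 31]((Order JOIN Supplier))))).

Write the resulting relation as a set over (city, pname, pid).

{(BOS, Echo, 31), (BOS, Vega, 31), (DEN, Echo, 31), (DEN, Vega, 31), (SEA, Echo, 31), (SEA, Vega, 31)}

Joining Order and Supplier on pid yields {(11, Delta, 17, LA, Uma), (11, Delta, 17, SF, Rae), (21, Nova, 17, LA, Uma), (21, Nova, 17, SF, Rae), (33, Vega, 31, BOS, Vic), (33, Vega, 31, DEN, Cal), (33, Vega, 31, LA, Yan), (33, Vega, 31, SEA, Xia), (34, Echo, 31, BOS, Vic), (34, Echo, 31, DEN, Cal), (34, Echo, 31, LA, Yan), (34, Echo, 31, SEA, Xia)}.
Filtering on pid ≥ 31 leaves {(33, Vega, 31, BOS, Vic), (33, Vega, 31, DEN, Cal), (33, Vega, 31, LA, Yan), (33, Vega, 31, SEA, Xia), (34, Echo, 31, BOS, Vic), (34, Echo, 31, DEN, Cal), (34, Echo, 31, LA, Yan), (34, Echo, 31, SEA, Xia)}.
π[pname, city, pid]: project onto (pname, city, pid) → {(Echo, BOS, 31), (Echo, DEN, 31), (Echo, LA, 31), (Echo, SEA, 31), (Vega, BOS, 31), (Vega, DEN, 31), (Vega, LA, 31), (Vega, SEA, 31)}
Filtering on city ≠ LA leaves {(Echo, BOS, 31), (Echo, DEN, 31), (Echo, SEA, 31), (Vega, BOS, 31), (Vega, DEN, 31), (Vega, SEA, 31)}.
π[city, pname, pid]: project onto (city, pname, pid) → {(BOS, Echo, 31), (BOS, Vega, 31), (DEN, Echo, 31), (DEN, Vega, 31), (SEA, Echo, 31), (SEA, Vega, 31)}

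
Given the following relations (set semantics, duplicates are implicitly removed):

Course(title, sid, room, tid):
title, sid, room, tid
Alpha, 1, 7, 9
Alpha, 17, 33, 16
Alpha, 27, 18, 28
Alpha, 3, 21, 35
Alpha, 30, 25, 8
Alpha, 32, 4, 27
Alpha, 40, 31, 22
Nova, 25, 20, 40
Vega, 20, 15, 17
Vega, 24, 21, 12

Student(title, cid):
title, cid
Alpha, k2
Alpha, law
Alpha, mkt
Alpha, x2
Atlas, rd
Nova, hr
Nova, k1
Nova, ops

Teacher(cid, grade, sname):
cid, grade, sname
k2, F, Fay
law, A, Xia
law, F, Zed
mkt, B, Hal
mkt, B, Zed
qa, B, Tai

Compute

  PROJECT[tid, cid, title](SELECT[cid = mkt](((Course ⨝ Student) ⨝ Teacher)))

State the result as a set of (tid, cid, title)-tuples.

{(16, mkt, Alpha), (22, mkt, Alpha), (27, mkt, Alpha), (28, mkt, Alpha), (35, mkt, Alpha), (8, mkt, Alpha), (9, mkt, Alpha)}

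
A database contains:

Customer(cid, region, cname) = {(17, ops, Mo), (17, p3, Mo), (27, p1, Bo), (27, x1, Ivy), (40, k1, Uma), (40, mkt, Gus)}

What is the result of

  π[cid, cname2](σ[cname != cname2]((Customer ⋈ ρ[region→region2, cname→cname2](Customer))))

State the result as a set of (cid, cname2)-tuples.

ρ[region→region2, cname→cname2]: schema becomes (cid, region2, cname2); tuples unchanged.
Natural join on cid: {(17, ops, Mo, ops, Mo), (17, ops, Mo, p3, Mo), (17, p3, Mo, ops, Mo), (17, p3, Mo, p3, Mo), (27, p1, Bo, p1, Bo), (27, p1, Bo, x1, Ivy), (27, x1, Ivy, p1, Bo), (27, x1, Ivy, x1, Ivy), (40, k1, Uma, k1, Uma), (40, k1, Uma, mkt, Gus), (40, mkt, Gus, k1, Uma), (40, mkt, Gus, mkt, Gus)}
Apply σ_{cname != cname2}; surviving tuples: {(27, p1, Bo, x1, Ivy), (27, x1, Ivy, p1, Bo), (40, k1, Uma, mkt, Gus), (40, mkt, Gus, k1, Uma)}
π_{cid, cname2} gives {(27, Bo), (27, Ivy), (40, Gus), (40, Uma)}.

{(27, Bo), (27, Ivy), (40, Gus), (40, Uma)}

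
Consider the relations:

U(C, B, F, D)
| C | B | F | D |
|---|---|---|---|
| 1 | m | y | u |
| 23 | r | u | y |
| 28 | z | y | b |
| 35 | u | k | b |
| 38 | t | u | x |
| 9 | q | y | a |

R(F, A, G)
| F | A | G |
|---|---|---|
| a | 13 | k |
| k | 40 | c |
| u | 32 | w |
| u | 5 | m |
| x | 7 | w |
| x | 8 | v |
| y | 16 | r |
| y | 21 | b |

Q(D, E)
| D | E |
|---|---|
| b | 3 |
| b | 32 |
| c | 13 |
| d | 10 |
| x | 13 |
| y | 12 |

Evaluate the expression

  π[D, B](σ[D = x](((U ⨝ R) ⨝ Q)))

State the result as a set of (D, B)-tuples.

Joining U and R on F yields {(1, m, y, u, 16, r), (1, m, y, u, 21, b), (23, r, u, y, 32, w), (23, r, u, y, 5, m), (28, z, y, b, 16, r), (28, z, y, b, 21, b), (35, u, k, b, 40, c), (38, t, u, x, 32, w), (38, t, u, x, 5, m), (9, q, y, a, 16, r), (9, q, y, a, 21, b)}.
Joining (U ⨝ R) and Q on D yields {(23, r, u, y, 32, w, 12), (23, r, u, y, 5, m, 12), (28, z, y, b, 16, r, 3), (28, z, y, b, 16, r, 32), (28, z, y, b, 21, b, 3), (28, z, y, b, 21, b, 32), (35, u, k, b, 40, c, 3), (35, u, k, b, 40, c, 32), (38, t, u, x, 32, w, 13), (38, t, u, x, 5, m, 13)}.
σ[D = x]: keep tuples satisfying D = x → {(38, t, u, x, 32, w, 13), (38, t, u, x, 5, m, 13)}
Projecting to D, B (1 duplicate(s) eliminated): {(x, t)}

{(x, t)}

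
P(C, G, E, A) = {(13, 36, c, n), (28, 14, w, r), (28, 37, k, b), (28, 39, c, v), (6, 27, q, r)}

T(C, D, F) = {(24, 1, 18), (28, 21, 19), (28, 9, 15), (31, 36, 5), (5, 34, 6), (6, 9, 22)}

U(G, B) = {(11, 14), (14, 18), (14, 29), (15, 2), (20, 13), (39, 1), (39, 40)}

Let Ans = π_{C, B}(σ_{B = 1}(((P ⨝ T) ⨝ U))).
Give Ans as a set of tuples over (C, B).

Natural join on C: {(28, 14, w, r, 21, 19), (28, 14, w, r, 9, 15), (28, 37, k, b, 21, 19), (28, 37, k, b, 9, 15), (28, 39, c, v, 21, 19), (28, 39, c, v, 9, 15), (6, 27, q, r, 9, 22)}
Natural join on G: {(28, 14, w, r, 21, 19, 18), (28, 14, w, r, 21, 19, 29), (28, 14, w, r, 9, 15, 18), (28, 14, w, r, 9, 15, 29), (28, 39, c, v, 21, 19, 1), (28, 39, c, v, 21, 19, 40), (28, 39, c, v, 9, 15, 1), (28, 39, c, v, 9, 15, 40)}
Apply σ_{B = 1}; surviving tuples: {(28, 39, c, v, 21, 19, 1), (28, 39, c, v, 9, 15, 1)}
π_{C, B} gives {(28, 1)} (1 duplicate(s) eliminated).

{(28, 1)}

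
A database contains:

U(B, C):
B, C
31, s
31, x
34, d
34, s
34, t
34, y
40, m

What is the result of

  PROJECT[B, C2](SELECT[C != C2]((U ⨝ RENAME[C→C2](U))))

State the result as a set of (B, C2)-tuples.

ρ[C→C2]: schema becomes (B, C2); tuples unchanged.
U ⋈ RENAME[C→C2](U) (natural join on B): {(31, s, s), (31, s, x), (31, x, s), (31, x, x), (34, d, d), (34, d, s), (34, d, t), (34, d, y), (34, s, d), (34, s, s), (34, s, t), (34, s, y), (34, t, d), (34, t, s), (34, t, t), (34, t, y), (34, y, d), (34, y, s), (34, y, t), (34, y, y), (40, m, m)}
σ[C != C2]: keep tuples satisfying C != C2 → {(31, s, x), (31, x, s), (34, d, s), (34, d, t), (34, d, y), (34, s, d), (34, s, t), (34, s, y), (34, t, d), (34, t, s), (34, t, y), (34, y, d), (34, y, s), (34, y, t)}
π[B, C2]: project onto (B, C2) (8 duplicate(s) eliminated) → {(31, s), (31, x), (34, d), (34, s), (34, t), (34, y)}

{(31, s), (31, x), (34, d), (34, s), (34, t), (34, y)}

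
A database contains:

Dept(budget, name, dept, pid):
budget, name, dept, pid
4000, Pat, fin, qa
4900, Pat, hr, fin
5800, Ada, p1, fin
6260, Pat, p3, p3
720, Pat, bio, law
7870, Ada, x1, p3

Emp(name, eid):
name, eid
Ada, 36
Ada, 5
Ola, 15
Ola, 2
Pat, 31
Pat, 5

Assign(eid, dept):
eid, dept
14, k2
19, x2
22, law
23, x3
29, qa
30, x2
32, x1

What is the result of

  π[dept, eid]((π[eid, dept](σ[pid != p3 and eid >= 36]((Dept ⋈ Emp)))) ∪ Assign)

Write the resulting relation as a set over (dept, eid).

Joining Dept and Emp on name yields {(4000, Pat, fin, qa, 31), (4000, Pat, fin, qa, 5), (4900, Pat, hr, fin, 31), (4900, Pat, hr, fin, 5), (5800, Ada, p1, fin, 36), (5800, Ada, p1, fin, 5), (6260, Pat, p3, p3, 31), (6260, Pat, p3, p3, 5), (720, Pat, bio, law, 31), (720, Pat, bio, law, 5), (7870, Ada, x1, p3, 36), (7870, Ada, x1, p3, 5)}.
Filtering on pid != p3 and eid >= 36 leaves {(5800, Ada, p1, fin, 36)}.
π_{eid, dept} gives {(36, p1)}.
Set union of the two operands is {(14, k2), (19, x2), (22, law), (23, x3), (29, qa), (30, x2), (32, x1), (36, p1)}.
π_{dept, eid} gives {(k2, 14), (law, 22), (p1, 36), (qa, 29), (x1, 32), (x2, 19), (x2, 30), (x3, 23)}.

{(k2, 14), (law, 22), (p1, 36), (qa, 29), (x1, 32), (x2, 19), (x2, 30), (x3, 23)}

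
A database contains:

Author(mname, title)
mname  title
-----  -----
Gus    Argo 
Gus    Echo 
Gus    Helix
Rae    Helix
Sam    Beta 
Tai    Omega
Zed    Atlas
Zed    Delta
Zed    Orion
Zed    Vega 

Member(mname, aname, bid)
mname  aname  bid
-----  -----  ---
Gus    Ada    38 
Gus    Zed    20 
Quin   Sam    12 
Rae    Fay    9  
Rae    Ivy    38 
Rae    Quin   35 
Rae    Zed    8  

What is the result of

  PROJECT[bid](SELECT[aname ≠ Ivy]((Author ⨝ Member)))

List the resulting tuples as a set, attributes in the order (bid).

Natural join on mname: {(Gus, Argo, Ada, 38), (Gus, Argo, Zed, 20), (Gus, Echo, Ada, 38), (Gus, Echo, Zed, 20), (Gus, Helix, Ada, 38), (Gus, Helix, Zed, 20), (Rae, Helix, Fay, 9), (Rae, Helix, Ivy, 38), (Rae, Helix, Quin, 35), (Rae, Helix, Zed, 8)}
Filtering on aname ≠ Ivy leaves {(Gus, Argo, Ada, 38), (Gus, Argo, Zed, 20), (Gus, Echo, Ada, 38), (Gus, Echo, Zed, 20), (Gus, Helix, Ada, 38), (Gus, Helix, Zed, 20), (Rae, Helix, Fay, 9), (Rae, Helix, Quin, 35), (Rae, Helix, Zed, 8)}.
π[bid]: project onto (bid) (4 duplicate(s) eliminated) → {20, 35, 38, 8, 9}

{20, 35, 38, 8, 9}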